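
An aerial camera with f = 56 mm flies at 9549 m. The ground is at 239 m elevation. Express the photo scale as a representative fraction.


scale = f / (H - h) = 56 mm / 9310 m = 56 / 9310000 = 1:166250

1:166250


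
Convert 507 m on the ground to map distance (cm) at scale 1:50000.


map_cm = 507 * 100 / 50000 = 1.014 cm ≈ 1.01 cm

1.01 cm


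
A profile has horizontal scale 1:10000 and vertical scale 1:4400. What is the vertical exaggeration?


VE = horizontal_scale / vertical_scale = 10000 / 4400 ≈ 2.3

2.3x


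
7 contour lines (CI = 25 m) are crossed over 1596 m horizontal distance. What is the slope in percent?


elevation change = 7 * 25 = 175 m
slope = 175 / 1596 * 100 = 11.0%

11.0%


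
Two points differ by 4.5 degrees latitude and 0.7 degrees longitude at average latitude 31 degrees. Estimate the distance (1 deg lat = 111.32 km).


dlat_km = 4.5 * 111.32 = 500.94
dlon_km = 0.7 * 111.32 * cos(31) ≈ 66.794
dist = sqrt(500.94^2 + 66.794^2) ≈ 505.4 km

505.4 km


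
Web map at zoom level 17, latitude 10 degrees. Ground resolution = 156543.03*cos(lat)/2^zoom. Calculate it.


res = 156543.03 * cos(10) / 2^17 = 156543.03 * 0.98480775 / 131072 = 1.18 m/pixel

1.18 m/pixel


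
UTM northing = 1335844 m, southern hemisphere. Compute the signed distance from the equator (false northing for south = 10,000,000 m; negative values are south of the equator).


For southern: actual = 1335844 - 10000000 = -8664156 m

-8664156 m


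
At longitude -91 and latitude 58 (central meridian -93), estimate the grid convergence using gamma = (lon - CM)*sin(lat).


gamma = (-91 - -93) * sin(58) = 2 * 0.848048 = 1.696 degrees

1.696 degrees


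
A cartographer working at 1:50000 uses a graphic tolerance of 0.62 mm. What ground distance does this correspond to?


ground = 0.62 mm * 50000 / 1000 = 31.0 m

31.0 m


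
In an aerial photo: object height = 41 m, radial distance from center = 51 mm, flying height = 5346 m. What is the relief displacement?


d = h * r / H = 41 * 51 / 5346 = 0.39 mm

0.39 mm


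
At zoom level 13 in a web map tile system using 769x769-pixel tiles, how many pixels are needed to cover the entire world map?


tiles per axis = 2^13 = 8192
total tiles = 8192^2 = 67108864
pixels per axis = 8192 * 769 = 6299648
total pixels = 6299648^2 = 39685564923904

39685564923904 pixels


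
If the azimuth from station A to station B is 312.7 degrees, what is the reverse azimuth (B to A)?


back azimuth = (312.7 + 180) mod 360 = 132.7 degrees

132.7 degrees


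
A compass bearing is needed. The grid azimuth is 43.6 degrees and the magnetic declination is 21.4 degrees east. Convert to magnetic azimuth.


magnetic azimuth = grid azimuth - declination (east +ve)
mag_az = 43.6 - 21.4 = 22.2 degrees

22.2 degrees


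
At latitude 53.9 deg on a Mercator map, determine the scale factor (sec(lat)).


SF = 1 / cos(53.9) = 1 / 0.589196 = 1.697

1.697


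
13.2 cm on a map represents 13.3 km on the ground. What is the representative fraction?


ground = 13.3 km = 1330000 cm; RF denominator = ground / map = 1330000 / 13.2 ≈ 100758; RF = 1:100758

1:100758


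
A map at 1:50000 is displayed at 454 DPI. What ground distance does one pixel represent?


pixel_cm = 2.54 / 454 ≈ 0.005595 cm
ground = pixel_cm * 50000 / 100 = 2.54 * 50000 / (454 * 100) = 127000 / 45400 ≈ 2.8 m

2.8 m


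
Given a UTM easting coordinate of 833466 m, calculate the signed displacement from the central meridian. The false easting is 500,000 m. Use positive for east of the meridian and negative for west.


displacement = 833466 - 500000 = 333466 m

333466 m


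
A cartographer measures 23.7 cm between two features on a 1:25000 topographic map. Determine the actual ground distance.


ground = 23.7 cm * 25000 / 100 = 5925.0 m = 5.925 km

5.925 km


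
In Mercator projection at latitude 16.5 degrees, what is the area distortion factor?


area_distortion = 1/cos^2(16.5) = 1.088

1.088


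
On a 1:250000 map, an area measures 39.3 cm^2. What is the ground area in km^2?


ground_area = 39.3 * (250000/100)^2 = 245625000.0 m^2 = 245.625 km^2

245.625 km^2


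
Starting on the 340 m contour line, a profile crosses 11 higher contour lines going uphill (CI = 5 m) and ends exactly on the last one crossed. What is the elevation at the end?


elevation = 340 + 11 * 5 = 395 m

395 m


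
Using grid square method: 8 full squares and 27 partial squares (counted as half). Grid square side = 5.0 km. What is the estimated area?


effective squares = 8 + 27 * 0.5 = 21.5
area = 21.5 * 25.0 = 537.5 km^2

537.5 km^2


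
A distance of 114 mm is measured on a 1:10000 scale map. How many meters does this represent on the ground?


ground = 114 mm * 10000 / 1000 = 1140.0 m

1140.0 m


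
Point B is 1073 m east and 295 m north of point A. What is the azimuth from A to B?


az = atan2(1073, 295) = 74.6 deg
adjusted to 0-360: 74.6 degrees

74.6 degrees


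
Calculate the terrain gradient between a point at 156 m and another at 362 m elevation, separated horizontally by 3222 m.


gradient = (362 - 156) / 3222 = 206 / 3222 = 0.0639

0.0639


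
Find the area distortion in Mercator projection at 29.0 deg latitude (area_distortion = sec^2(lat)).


area_distortion = 1/cos^2(29.0) = 1.307

1.307


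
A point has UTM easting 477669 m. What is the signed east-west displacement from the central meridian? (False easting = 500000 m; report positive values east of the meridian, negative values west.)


displacement = 477669 - 500000 = -22331 m

-22331 m


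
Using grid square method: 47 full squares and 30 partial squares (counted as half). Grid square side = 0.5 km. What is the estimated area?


effective squares = 47 + 30 * 0.5 = 62.0
area = 62.0 * 0.25 = 15.5 km^2

15.5 km^2


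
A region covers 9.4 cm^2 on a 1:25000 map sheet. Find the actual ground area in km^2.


ground_area = 9.4 * (25000/100)^2 = 587500.0 m^2 = 0.5875 km^2 ≈ 0.588 km^2

0.588 km^2


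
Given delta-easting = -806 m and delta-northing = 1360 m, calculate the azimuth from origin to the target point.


az = atan2(-806, 1360) = -30.7 deg
adjusted to 0-360: 329.3 degrees

329.3 degrees


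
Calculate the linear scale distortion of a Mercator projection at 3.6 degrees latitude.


SF = 1 / cos(3.6) = 1 / 0.998027 = 1.002

1.002


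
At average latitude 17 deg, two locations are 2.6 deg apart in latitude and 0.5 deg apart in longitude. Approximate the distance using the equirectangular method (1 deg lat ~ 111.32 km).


dlat_km = 2.6 * 111.32 = 289.432
dlon_km = 0.5 * 111.32 * cos(17) ≈ 53.228
dist = sqrt(289.432^2 + 53.228^2) ≈ 294.3 km

294.3 km


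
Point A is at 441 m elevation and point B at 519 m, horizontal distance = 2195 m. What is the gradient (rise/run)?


gradient = (519 - 441) / 2195 = 78 / 2195 = 0.0355

0.0355


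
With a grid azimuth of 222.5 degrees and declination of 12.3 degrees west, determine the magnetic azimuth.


magnetic azimuth = grid azimuth - declination (east +ve)
mag_az = 222.5 - -12.3 = 234.8 degrees

234.8 degrees


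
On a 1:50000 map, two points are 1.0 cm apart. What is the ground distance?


ground = 1.0 cm * 50000 / 100 = 500.0 m

500.0 m


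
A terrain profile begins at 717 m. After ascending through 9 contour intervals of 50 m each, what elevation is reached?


elevation = 717 + 9 * 50 = 1167 m

1167 m


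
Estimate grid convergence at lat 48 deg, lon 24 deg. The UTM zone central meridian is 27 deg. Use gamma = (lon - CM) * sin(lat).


gamma = (24 - 27) * sin(48) = -3 * 0.743145 = -2.229 degrees

-2.229 degrees


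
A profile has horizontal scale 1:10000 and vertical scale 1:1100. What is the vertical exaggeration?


VE = horizontal_scale / vertical_scale = 10000 / 1100 ≈ 9.1

9.1x


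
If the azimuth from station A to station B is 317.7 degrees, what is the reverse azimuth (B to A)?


back azimuth = (317.7 + 180) mod 360 = 137.7 degrees

137.7 degrees


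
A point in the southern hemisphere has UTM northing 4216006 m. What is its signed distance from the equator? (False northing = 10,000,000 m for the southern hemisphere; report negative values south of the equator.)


For southern: actual = 4216006 - 10000000 = -5783994 m

-5783994 m


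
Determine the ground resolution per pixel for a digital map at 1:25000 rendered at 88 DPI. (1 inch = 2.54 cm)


pixel_cm = 2.54 / 88 ≈ 0.028864 cm
ground = pixel_cm * 25000 / 100 = 2.54 * 25000 / (88 * 100) = 63500 / 8800 ≈ 7.22 m

7.22 m


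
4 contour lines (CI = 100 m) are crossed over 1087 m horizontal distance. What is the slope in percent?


elevation change = 4 * 100 = 400 m
slope = 400 / 1087 * 100 = 36.8%

36.8%


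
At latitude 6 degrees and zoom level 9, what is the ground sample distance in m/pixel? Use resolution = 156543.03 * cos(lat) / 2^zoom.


res = 156543.03 * cos(6) / 2^9 = 156543.03 * 0.9945219 / 512 = 304.07 m/pixel

304.07 m/pixel


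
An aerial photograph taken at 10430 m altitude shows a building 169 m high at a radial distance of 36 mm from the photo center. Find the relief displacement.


d = h * r / H = 169 * 36 / 10430 = 0.58 mm

0.58 mm


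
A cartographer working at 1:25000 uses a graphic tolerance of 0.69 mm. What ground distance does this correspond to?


ground = 0.69 mm * 25000 / 1000 = 17.25 m

17.25 m


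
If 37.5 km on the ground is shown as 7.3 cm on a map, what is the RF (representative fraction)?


ground = 37.5 km = 3750000 cm; RF denominator = ground / map = 3750000 / 7.3 ≈ 513699; RF = 1:513699

1:513699


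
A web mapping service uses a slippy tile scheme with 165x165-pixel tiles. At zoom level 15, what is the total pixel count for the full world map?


tiles per axis = 2^15 = 32768
total tiles = 32768^2 = 1073741824
pixels per axis = 32768 * 165 = 5406720
total pixels = 5406720^2 = 29232621158400

29232621158400 pixels


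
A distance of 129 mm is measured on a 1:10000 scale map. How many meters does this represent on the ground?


ground = 129 mm * 10000 / 1000 = 1290.0 m

1290.0 m


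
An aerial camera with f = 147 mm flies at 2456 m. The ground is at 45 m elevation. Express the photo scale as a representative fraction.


scale = f / (H - h) = 147 mm / 2411 m = 147 / 2411000 = 1:16401

1:16401


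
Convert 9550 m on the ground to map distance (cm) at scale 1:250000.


map_cm = 9550 * 100 / 250000 = 3.82 cm

3.82 cm


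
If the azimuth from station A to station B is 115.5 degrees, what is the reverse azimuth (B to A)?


back azimuth = (115.5 + 180) mod 360 = 295.5 degrees

295.5 degrees


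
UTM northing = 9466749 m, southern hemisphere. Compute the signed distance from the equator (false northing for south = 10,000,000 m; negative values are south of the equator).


For southern: actual = 9466749 - 10000000 = -533251 m

-533251 m


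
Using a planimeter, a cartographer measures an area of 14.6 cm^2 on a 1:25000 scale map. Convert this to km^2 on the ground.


ground_area = 14.6 * (25000/100)^2 = 912500.0 m^2 = 0.9125 km^2 ≈ 0.913 km^2

0.913 km^2


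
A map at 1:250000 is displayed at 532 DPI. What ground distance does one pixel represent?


pixel_cm = 2.54 / 532 ≈ 0.004774 cm
ground = pixel_cm * 250000 / 100 = 2.54 * 250000 / (532 * 100) = 635000 / 53200 ≈ 11.94 m

11.94 m


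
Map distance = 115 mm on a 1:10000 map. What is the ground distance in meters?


ground = 115 mm * 10000 / 1000 = 1150.0 m

1150.0 m


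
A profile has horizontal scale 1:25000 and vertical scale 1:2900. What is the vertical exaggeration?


VE = horizontal_scale / vertical_scale = 25000 / 2900 ≈ 8.6

8.6x


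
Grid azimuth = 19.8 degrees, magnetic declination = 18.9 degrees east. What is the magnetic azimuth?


magnetic azimuth = grid azimuth - declination (east +ve)
mag_az = 19.8 - 18.9 = 0.9 degrees

0.9 degrees


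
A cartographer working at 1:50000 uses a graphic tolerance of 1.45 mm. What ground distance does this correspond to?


ground = 1.45 mm * 50000 / 1000 = 72.5 m

72.5 m


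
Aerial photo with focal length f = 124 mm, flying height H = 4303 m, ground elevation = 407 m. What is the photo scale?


scale = f / (H - h) = 124 mm / 3896 m = 124 / 3896000 = 1:31419

1:31419


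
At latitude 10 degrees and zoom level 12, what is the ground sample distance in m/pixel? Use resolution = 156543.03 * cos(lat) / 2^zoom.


res = 156543.03 * cos(10) / 2^12 = 156543.03 * 0.98480775 / 4096 = 37.64 m/pixel

37.64 m/pixel


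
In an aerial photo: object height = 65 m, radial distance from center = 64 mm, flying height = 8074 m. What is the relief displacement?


d = h * r / H = 65 * 64 / 8074 = 0.52 mm

0.52 mm


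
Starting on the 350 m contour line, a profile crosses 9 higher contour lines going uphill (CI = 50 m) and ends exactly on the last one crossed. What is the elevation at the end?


elevation = 350 + 9 * 50 = 800 m

800 m


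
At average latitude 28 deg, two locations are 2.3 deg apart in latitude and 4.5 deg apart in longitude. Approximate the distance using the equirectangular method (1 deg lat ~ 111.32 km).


dlat_km = 2.3 * 111.32 = 256.036
dlon_km = 4.5 * 111.32 * cos(28) ≈ 442.304
dist = sqrt(256.036^2 + 442.304^2) ≈ 511.1 km

511.1 km


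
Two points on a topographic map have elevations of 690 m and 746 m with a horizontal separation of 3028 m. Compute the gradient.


gradient = (746 - 690) / 3028 = 56 / 3028 = 0.0185

0.0185


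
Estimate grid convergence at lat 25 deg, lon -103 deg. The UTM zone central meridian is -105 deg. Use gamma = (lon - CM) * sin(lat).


gamma = (-103 - -105) * sin(25) = 2 * 0.422618 = 0.845 degrees

0.845 degrees


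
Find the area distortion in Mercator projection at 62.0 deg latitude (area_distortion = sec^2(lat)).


area_distortion = 1/cos^2(62.0) = 4.537

4.537


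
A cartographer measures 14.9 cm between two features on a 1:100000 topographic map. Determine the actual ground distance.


ground = 14.9 cm * 100000 / 100 = 14900.0 m = 14.9 km

14.9 km


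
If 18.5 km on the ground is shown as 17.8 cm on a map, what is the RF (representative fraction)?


ground = 18.5 km = 1850000 cm; RF denominator = ground / map = 1850000 / 17.8 ≈ 103933; RF = 1:103933

1:103933


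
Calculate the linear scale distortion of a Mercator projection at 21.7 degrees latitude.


SF = 1 / cos(21.7) = 1 / 0.929133 = 1.076

1.076


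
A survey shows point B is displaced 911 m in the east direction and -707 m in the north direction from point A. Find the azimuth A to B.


az = atan2(911, -707) = 127.8 deg
adjusted to 0-360: 127.8 degrees

127.8 degrees


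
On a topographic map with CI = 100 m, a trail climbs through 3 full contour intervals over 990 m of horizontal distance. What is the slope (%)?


elevation change = 3 * 100 = 300 m
slope = 300 / 990 * 100 = 30.3%

30.3%


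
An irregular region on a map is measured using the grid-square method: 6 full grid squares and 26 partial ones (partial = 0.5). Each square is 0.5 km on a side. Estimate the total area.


effective squares = 6 + 26 * 0.5 = 19.0
area = 19.0 * 0.25 = 4.75 km^2

4.75 km^2


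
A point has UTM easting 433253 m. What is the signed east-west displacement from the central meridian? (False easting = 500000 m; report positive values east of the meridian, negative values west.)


displacement = 433253 - 500000 = -66747 m

-66747 m


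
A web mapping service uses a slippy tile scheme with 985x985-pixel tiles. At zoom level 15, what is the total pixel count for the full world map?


tiles per axis = 2^15 = 32768
total tiles = 32768^2 = 1073741824
pixels per axis = 32768 * 985 = 32276480
total pixels = 32276480^2 = 1041771161190400

1041771161190400 pixels


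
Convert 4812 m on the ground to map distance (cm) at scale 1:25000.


map_cm = 4812 * 100 / 25000 = 19.248 cm ≈ 19.25 cm

19.25 cm


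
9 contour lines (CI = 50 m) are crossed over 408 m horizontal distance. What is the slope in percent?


elevation change = 9 * 50 = 450 m
slope = 450 / 408 * 100 = 110.3%

110.3%


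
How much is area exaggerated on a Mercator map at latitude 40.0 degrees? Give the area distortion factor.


area_distortion = 1/cos^2(40.0) = 1.704

1.704


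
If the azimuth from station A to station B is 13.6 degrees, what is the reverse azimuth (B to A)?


back azimuth = (13.6 + 180) mod 360 = 193.6 degrees

193.6 degrees


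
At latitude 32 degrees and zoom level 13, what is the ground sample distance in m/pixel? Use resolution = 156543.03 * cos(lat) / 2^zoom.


res = 156543.03 * cos(32) / 2^13 = 156543.03 * 0.8480481 / 8192 = 16.21 m/pixel

16.21 m/pixel


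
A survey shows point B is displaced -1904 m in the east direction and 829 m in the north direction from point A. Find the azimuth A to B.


az = atan2(-1904, 829) = -66.5 deg
adjusted to 0-360: 293.5 degrees

293.5 degrees


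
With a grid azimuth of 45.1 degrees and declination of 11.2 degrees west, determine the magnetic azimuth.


magnetic azimuth = grid azimuth - declination (east +ve)
mag_az = 45.1 - -11.2 = 56.3 degrees

56.3 degrees


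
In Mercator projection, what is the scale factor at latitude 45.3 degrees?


SF = 1 / cos(45.3) = 1 / 0.703395 = 1.422

1.422


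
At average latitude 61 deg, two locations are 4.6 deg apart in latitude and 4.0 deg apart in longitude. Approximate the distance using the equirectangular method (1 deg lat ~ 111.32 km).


dlat_km = 4.6 * 111.32 = 512.072
dlon_km = 4.0 * 111.32 * cos(61) ≈ 215.876
dist = sqrt(512.072^2 + 215.876^2) ≈ 555.7 km

555.7 km


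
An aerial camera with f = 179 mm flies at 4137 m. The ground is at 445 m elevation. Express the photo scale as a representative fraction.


scale = f / (H - h) = 179 mm / 3692 m = 179 / 3692000 = 1:20626

1:20626


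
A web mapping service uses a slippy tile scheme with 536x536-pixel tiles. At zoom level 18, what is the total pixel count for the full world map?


tiles per axis = 2^18 = 262144
total tiles = 262144^2 = 68719476736
pixels per axis = 262144 * 536 = 140509184
total pixels = 140509184^2 = 19742830788345856

19742830788345856 pixels


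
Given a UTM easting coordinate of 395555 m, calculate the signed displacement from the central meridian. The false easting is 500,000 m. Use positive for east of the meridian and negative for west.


displacement = 395555 - 500000 = -104445 m

-104445 m


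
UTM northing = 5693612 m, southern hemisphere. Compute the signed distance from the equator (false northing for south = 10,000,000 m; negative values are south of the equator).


For southern: actual = 5693612 - 10000000 = -4306388 m

-4306388 m


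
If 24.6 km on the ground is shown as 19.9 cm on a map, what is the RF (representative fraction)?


ground = 24.6 km = 2460000 cm; RF denominator = ground / map = 2460000 / 19.9 ≈ 123618; RF = 1:123618

1:123618


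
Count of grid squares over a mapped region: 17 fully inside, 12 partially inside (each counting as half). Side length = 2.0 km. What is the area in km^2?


effective squares = 17 + 12 * 0.5 = 23.0
area = 23.0 * 4.0 = 92.0 km^2

92.0 km^2


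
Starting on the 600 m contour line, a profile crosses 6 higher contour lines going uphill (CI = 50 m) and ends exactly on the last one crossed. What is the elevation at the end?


elevation = 600 + 6 * 50 = 900 m

900 m


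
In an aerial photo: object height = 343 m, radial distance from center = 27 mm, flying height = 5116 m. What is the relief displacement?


d = h * r / H = 343 * 27 / 5116 = 1.81 mm

1.81 mm


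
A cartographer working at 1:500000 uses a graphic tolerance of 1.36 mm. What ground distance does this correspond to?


ground = 1.36 mm * 500000 / 1000 = 680.0 m

680.0 m


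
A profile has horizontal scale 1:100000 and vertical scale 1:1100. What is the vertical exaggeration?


VE = horizontal_scale / vertical_scale = 100000 / 1100 ≈ 90.9

90.9x


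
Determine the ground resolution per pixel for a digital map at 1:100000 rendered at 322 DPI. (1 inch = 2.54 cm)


pixel_cm = 2.54 / 322 ≈ 0.007888 cm
ground = pixel_cm * 100000 / 100 = 2.54 * 100000 / (322 * 100) = 254000 / 32200 ≈ 7.89 m

7.89 m


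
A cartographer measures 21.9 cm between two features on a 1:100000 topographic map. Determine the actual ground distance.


ground = 21.9 cm * 100000 / 100 = 21900.0 m = 21.9 km

21.9 km


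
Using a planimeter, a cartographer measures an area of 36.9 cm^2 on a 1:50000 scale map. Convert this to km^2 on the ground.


ground_area = 36.9 * (50000/100)^2 = 9225000.0 m^2 = 9.225 km^2

9.225 km^2


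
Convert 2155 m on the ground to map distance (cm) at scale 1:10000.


map_cm = 2155 * 100 / 10000 = 21.55 cm

21.55 cm


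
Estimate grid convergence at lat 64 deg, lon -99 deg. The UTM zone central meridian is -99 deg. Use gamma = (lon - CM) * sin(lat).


gamma = (-99 - -99) * sin(64) = 0 * 0.898794 = 0.0 degrees

0.0 degrees


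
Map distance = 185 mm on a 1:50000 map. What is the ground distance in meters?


ground = 185 mm * 50000 / 1000 = 9250.0 m

9250.0 m


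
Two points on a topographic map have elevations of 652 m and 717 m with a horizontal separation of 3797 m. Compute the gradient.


gradient = (717 - 652) / 3797 = 65 / 3797 = 0.0171

0.0171


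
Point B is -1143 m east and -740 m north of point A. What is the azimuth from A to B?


az = atan2(-1143, -740) = -122.9 deg
adjusted to 0-360: 237.1 degrees

237.1 degrees


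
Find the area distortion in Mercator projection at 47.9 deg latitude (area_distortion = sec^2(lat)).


area_distortion = 1/cos^2(47.9) = 2.225

2.225


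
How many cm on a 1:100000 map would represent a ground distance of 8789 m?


map_cm = 8789 * 100 / 100000 = 8.789 cm ≈ 8.79 cm

8.79 cm


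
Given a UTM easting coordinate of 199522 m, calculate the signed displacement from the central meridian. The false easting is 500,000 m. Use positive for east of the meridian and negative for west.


displacement = 199522 - 500000 = -300478 m

-300478 m


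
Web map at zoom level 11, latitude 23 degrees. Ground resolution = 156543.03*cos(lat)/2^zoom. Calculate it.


res = 156543.03 * cos(23) / 2^11 = 156543.03 * 0.92050485 / 2048 = 70.36 m/pixel

70.36 m/pixel


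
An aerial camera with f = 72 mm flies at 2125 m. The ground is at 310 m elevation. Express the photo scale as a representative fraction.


scale = f / (H - h) = 72 mm / 1815 m = 72 / 1815000 = 1:25208

1:25208


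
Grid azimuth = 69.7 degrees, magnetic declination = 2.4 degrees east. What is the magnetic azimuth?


magnetic azimuth = grid azimuth - declination (east +ve)
mag_az = 69.7 - 2.4 = 67.3 degrees

67.3 degrees


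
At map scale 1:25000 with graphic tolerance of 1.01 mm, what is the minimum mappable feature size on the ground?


ground = 1.01 mm * 25000 / 1000 = 25.25 m

25.25 m


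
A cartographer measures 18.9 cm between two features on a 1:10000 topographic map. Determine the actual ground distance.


ground = 18.9 cm * 10000 / 100 = 1890.0 m = 1.89 km

1.89 km


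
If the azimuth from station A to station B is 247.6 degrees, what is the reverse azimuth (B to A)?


back azimuth = (247.6 + 180) mod 360 = 67.6 degrees

67.6 degrees


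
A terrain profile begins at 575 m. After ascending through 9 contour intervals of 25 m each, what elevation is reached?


elevation = 575 + 9 * 25 = 800 m

800 m


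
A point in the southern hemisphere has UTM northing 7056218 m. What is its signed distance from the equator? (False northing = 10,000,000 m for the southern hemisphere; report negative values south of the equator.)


For southern: actual = 7056218 - 10000000 = -2943782 m

-2943782 m


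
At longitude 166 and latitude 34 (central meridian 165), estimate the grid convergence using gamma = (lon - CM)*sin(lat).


gamma = (166 - 165) * sin(34) = 1 * 0.559193 = 0.559 degrees

0.559 degrees


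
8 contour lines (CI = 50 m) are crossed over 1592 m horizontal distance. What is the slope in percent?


elevation change = 8 * 50 = 400 m
slope = 400 / 1592 * 100 = 25.1%

25.1%


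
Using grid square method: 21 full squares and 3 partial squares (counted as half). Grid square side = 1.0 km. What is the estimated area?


effective squares = 21 + 3 * 0.5 = 22.5
area = 22.5 * 1.0 = 22.5 km^2

22.5 km^2


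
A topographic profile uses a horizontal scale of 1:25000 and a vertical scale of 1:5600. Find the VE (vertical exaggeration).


VE = horizontal_scale / vertical_scale = 25000 / 5600 ≈ 4.5

4.5x


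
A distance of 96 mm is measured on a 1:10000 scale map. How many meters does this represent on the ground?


ground = 96 mm * 10000 / 1000 = 960.0 m

960.0 m


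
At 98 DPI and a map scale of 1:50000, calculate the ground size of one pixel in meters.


pixel_cm = 2.54 / 98 ≈ 0.025918 cm
ground = pixel_cm * 50000 / 100 = 2.54 * 50000 / (98 * 100) = 127000 / 9800 ≈ 12.96 m

12.96 m


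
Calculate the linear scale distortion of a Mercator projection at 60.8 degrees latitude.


SF = 1 / cos(60.8) = 1 / 0.48786 = 2.05

2.05


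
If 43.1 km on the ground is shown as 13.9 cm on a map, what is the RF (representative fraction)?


ground = 43.1 km = 4310000 cm; RF denominator = ground / map = 4310000 / 13.9 ≈ 310072; RF = 1:310072

1:310072


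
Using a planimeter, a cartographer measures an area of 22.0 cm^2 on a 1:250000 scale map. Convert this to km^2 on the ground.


ground_area = 22.0 * (250000/100)^2 = 137500000.0 m^2 = 137.5 km^2

137.5 km^2


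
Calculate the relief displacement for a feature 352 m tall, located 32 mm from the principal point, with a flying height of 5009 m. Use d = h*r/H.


d = h * r / H = 352 * 32 / 5009 = 2.25 mm

2.25 mm


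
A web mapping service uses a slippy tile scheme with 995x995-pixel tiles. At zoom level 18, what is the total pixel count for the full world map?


tiles per axis = 2^18 = 262144
total tiles = 262144^2 = 68719476736
pixels per axis = 262144 * 995 = 260833280
total pixels = 260833280^2 = 68033999955558400

68033999955558400 pixels


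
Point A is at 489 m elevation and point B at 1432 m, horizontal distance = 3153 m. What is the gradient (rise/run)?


gradient = (1432 - 489) / 3153 = 943 / 3153 = 0.2991

0.2991


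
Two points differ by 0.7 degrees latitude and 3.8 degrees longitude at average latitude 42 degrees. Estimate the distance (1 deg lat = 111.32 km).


dlat_km = 0.7 * 111.32 = 77.924
dlon_km = 3.8 * 111.32 * cos(42) ≈ 314.362
dist = sqrt(77.924^2 + 314.362^2) ≈ 323.9 km

323.9 km


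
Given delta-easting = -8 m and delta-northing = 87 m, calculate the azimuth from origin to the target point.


az = atan2(-8, 87) = -5.3 deg
adjusted to 0-360: 354.7 degrees

354.7 degrees


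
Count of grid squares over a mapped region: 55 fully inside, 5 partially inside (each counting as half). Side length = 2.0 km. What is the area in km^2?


effective squares = 55 + 5 * 0.5 = 57.5
area = 57.5 * 4.0 = 230.0 km^2

230.0 km^2


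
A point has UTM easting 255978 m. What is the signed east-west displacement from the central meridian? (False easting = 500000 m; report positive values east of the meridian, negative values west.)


displacement = 255978 - 500000 = -244022 m

-244022 m


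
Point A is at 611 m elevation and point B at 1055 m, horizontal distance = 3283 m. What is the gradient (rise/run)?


gradient = (1055 - 611) / 3283 = 444 / 3283 = 0.1352

0.1352


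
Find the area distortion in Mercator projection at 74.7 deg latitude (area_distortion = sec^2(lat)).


area_distortion = 1/cos^2(74.7) = 14.362

14.362


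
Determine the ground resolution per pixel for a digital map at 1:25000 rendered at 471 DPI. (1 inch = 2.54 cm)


pixel_cm = 2.54 / 471 ≈ 0.005393 cm
ground = pixel_cm * 25000 / 100 = 2.54 * 25000 / (471 * 100) = 63500 / 47100 ≈ 1.35 m

1.35 m


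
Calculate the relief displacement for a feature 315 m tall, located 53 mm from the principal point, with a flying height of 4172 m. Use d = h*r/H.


d = h * r / H = 315 * 53 / 4172 = 4.0 mm

4.0 mm


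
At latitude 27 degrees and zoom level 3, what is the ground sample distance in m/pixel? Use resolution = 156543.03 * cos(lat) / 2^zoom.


res = 156543.03 * cos(27) / 2^3 = 156543.03 * 0.89100652 / 8 = 17435.11 m/pixel

17435.11 m/pixel


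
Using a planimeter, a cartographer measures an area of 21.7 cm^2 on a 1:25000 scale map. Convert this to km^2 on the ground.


ground_area = 21.7 * (25000/100)^2 = 1356250.0 m^2 = 1.35625 km^2 ≈ 1.356 km^2

1.356 km^2


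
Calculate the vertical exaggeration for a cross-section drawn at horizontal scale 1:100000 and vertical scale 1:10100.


VE = horizontal_scale / vertical_scale = 100000 / 10100 ≈ 9.9

9.9x


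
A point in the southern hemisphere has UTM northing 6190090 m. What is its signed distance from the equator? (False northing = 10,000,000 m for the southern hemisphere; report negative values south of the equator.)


For southern: actual = 6190090 - 10000000 = -3809910 m

-3809910 m


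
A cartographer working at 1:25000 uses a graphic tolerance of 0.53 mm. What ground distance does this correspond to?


ground = 0.53 mm * 25000 / 1000 = 13.25 m

13.25 m


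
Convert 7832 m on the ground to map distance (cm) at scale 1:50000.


map_cm = 7832 * 100 / 50000 = 15.664 cm ≈ 15.66 cm

15.66 cm


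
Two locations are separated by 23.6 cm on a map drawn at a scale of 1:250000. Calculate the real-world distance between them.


ground = 23.6 cm * 250000 / 100 = 59000.0 m = 59.0 km

59.0 km


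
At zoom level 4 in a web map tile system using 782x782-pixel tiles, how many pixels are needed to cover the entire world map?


tiles per axis = 2^4 = 16
total tiles = 16^2 = 256
pixels per axis = 16 * 782 = 12512
total pixels = 12512^2 = 156550144

156550144 pixels


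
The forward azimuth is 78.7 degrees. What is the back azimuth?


back azimuth = (78.7 + 180) mod 360 = 258.7 degrees

258.7 degrees


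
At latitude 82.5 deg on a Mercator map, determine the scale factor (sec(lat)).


SF = 1 / cos(82.5) = 1 / 0.130526 = 7.661

7.661


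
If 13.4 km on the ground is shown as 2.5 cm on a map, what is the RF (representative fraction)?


ground = 13.4 km = 1340000 cm; RF denominator = ground / map = 1340000 / 2.5 = 536000; RF = 1:536000

1:536000


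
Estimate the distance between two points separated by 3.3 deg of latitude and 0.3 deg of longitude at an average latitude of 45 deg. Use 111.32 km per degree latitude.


dlat_km = 3.3 * 111.32 = 367.356
dlon_km = 0.3 * 111.32 * cos(45) ≈ 23.615
dist = sqrt(367.356^2 + 23.615^2) ≈ 368.1 km

368.1 km


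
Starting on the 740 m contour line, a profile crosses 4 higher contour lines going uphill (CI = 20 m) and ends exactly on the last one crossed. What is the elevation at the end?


elevation = 740 + 4 * 20 = 820 m

820 m


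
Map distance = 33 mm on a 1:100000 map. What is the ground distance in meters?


ground = 33 mm * 100000 / 1000 = 3300.0 m

3300.0 m


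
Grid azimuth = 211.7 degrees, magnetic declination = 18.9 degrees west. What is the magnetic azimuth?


magnetic azimuth = grid azimuth - declination (east +ve)
mag_az = 211.7 - -18.9 = 230.6 degrees

230.6 degrees


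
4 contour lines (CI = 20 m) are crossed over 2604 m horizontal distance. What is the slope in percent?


elevation change = 4 * 20 = 80 m
slope = 80 / 2604 * 100 = 3.1%

3.1%


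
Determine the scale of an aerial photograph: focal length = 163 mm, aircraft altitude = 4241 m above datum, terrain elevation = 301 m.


scale = f / (H - h) = 163 mm / 3940 m = 163 / 3940000 = 1:24172

1:24172


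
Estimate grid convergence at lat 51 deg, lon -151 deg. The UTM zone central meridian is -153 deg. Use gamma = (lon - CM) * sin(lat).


gamma = (-151 - -153) * sin(51) = 2 * 0.777146 = 1.554 degrees

1.554 degrees


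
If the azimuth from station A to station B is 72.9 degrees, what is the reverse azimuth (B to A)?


back azimuth = (72.9 + 180) mod 360 = 252.9 degrees

252.9 degrees


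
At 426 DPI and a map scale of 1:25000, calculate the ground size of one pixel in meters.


pixel_cm = 2.54 / 426 ≈ 0.005962 cm
ground = pixel_cm * 25000 / 100 = 2.54 * 25000 / (426 * 100) = 63500 / 42600 ≈ 1.49 m

1.49 m


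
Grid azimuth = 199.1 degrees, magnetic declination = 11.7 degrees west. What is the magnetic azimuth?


magnetic azimuth = grid azimuth - declination (east +ve)
mag_az = 199.1 - -11.7 = 210.8 degrees

210.8 degrees


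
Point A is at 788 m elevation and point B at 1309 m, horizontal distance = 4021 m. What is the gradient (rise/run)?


gradient = (1309 - 788) / 4021 = 521 / 4021 = 0.1296

0.1296


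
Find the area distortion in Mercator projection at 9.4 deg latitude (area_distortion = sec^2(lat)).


area_distortion = 1/cos^2(9.4) = 1.027

1.027


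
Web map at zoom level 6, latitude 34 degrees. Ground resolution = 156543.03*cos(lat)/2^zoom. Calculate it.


res = 156543.03 * cos(34) / 2^6 = 156543.03 * 0.82903757 / 64 = 2027.81 m/pixel

2027.81 m/pixel


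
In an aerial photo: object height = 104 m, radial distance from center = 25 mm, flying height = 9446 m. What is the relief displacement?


d = h * r / H = 104 * 25 / 9446 = 0.28 mm

0.28 mm


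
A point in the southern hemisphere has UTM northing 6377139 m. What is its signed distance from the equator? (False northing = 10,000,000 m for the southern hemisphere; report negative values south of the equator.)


For southern: actual = 6377139 - 10000000 = -3622861 m

-3622861 m


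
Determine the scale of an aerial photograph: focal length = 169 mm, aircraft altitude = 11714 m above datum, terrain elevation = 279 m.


scale = f / (H - h) = 169 mm / 11435 m = 169 / 11435000 = 1:67663

1:67663


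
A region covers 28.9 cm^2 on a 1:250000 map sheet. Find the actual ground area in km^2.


ground_area = 28.9 * (250000/100)^2 = 180625000.0 m^2 = 180.625 km^2

180.625 km^2


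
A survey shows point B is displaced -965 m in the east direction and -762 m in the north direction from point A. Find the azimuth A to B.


az = atan2(-965, -762) = -128.3 deg
adjusted to 0-360: 231.7 degrees

231.7 degrees


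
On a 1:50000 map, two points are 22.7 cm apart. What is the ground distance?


ground = 22.7 cm * 50000 / 100 = 11350.0 m = 11.35 km

11.35 km


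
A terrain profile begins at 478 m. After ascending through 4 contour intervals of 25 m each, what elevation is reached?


elevation = 478 + 4 * 25 = 578 m

578 m


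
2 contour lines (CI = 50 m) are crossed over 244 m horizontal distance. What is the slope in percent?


elevation change = 2 * 50 = 100 m
slope = 100 / 244 * 100 = 41.0%

41.0%


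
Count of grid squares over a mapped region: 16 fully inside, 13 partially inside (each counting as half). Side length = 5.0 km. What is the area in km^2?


effective squares = 16 + 13 * 0.5 = 22.5
area = 22.5 * 25.0 = 562.5 km^2

562.5 km^2


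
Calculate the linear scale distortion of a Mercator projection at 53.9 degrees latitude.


SF = 1 / cos(53.9) = 1 / 0.589196 = 1.697

1.697


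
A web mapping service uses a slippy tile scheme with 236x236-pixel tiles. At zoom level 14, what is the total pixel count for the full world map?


tiles per axis = 2^14 = 16384
total tiles = 16384^2 = 268435456
pixels per axis = 16384 * 236 = 3866624
total pixels = 3866624^2 = 14950781157376

14950781157376 pixels


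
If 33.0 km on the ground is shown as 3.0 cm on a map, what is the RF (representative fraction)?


ground = 33.0 km = 3300000 cm; RF denominator = ground / map = 3300000 / 3.0 = 1100000; RF = 1:1100000

1:1100000


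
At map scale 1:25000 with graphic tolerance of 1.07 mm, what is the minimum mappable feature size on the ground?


ground = 1.07 mm * 25000 / 1000 = 26.75 m

26.75 m


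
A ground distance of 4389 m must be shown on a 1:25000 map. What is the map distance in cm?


map_cm = 4389 * 100 / 25000 = 17.556 cm ≈ 17.56 cm

17.56 cm


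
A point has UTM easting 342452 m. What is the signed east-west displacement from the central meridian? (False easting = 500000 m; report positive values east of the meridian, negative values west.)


displacement = 342452 - 500000 = -157548 m

-157548 m


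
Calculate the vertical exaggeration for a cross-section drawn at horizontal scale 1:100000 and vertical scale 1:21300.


VE = horizontal_scale / vertical_scale = 100000 / 21300 ≈ 4.7

4.7x


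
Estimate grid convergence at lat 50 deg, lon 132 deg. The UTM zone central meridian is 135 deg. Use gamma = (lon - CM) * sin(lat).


gamma = (132 - 135) * sin(50) = -3 * 0.766044 = -2.298 degrees

-2.298 degrees


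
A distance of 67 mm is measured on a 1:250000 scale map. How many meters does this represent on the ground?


ground = 67 mm * 250000 / 1000 = 16750.0 m

16750.0 m


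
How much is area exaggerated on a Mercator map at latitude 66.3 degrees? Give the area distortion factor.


area_distortion = 1/cos^2(66.3) = 6.19

6.19


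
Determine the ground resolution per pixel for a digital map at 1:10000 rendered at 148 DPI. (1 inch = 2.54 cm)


pixel_cm = 2.54 / 148 ≈ 0.017162 cm
ground = pixel_cm * 10000 / 100 = 2.54 * 10000 / (148 * 100) = 25400 / 14800 ≈ 1.72 m

1.72 m


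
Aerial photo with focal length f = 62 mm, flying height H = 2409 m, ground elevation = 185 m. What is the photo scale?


scale = f / (H - h) = 62 mm / 2224 m = 62 / 2224000 = 1:35871

1:35871


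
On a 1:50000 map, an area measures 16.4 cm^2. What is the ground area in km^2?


ground_area = 16.4 * (50000/100)^2 = 4100000.0 m^2 = 4.1 km^2

4.1 km^2


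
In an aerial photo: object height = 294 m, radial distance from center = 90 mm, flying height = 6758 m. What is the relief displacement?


d = h * r / H = 294 * 90 / 6758 = 3.92 mm

3.92 mm


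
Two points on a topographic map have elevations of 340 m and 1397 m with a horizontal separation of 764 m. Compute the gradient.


gradient = (1397 - 340) / 764 = 1057 / 764 = 1.3835

1.3835


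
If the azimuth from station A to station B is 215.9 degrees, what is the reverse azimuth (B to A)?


back azimuth = (215.9 + 180) mod 360 = 35.9 degrees

35.9 degrees


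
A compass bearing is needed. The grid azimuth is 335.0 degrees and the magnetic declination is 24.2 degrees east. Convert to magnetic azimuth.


magnetic azimuth = grid azimuth - declination (east +ve)
mag_az = 335.0 - 24.2 = 310.8 degrees

310.8 degrees


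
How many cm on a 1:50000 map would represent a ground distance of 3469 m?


map_cm = 3469 * 100 / 50000 = 6.938 cm ≈ 6.94 cm

6.94 cm


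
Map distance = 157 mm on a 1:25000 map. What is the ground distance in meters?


ground = 157 mm * 25000 / 1000 = 3925.0 m

3925.0 m


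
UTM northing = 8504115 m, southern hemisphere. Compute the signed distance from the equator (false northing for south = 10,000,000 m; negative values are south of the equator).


For southern: actual = 8504115 - 10000000 = -1495885 m

-1495885 m


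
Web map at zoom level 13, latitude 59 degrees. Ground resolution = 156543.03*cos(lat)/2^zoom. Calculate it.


res = 156543.03 * cos(59) / 2^13 = 156543.03 * 0.51503807 / 8192 = 9.84 m/pixel

9.84 m/pixel


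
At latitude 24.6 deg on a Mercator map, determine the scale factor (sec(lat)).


SF = 1 / cos(24.6) = 1 / 0.909236 = 1.1

1.1
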